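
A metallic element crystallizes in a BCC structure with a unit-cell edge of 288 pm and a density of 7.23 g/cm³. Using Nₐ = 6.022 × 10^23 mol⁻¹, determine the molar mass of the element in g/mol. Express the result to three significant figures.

A BCC cell has Z = 2 atoms; a = 2.880 × 10^-8 cm.
M = ρ·N_A·a³/Z = 7.23 × 6.022 × 10²³ × 2.389 × 10^-23 / 2 = 52.0 g/mol.

52.0 g/mol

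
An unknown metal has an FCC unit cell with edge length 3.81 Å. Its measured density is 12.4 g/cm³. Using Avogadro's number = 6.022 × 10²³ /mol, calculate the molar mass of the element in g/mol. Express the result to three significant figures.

An FCC cell has Z = 4 atoms; a = 3.810 × 10^-8 cm.
M = ρ·N_A·a³/Z = 12.4 × 6.022 × 10²³ × 5.531 × 10^-23 / 4 = 103 g/mol.

103 g/mol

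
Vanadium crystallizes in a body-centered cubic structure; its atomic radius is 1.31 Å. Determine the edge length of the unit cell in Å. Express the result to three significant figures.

In a BCC lattice, atoms touch along the body diagonal, so √3·a = 4r.
a = 4r/√3 = 4 × 1.31 / 1.7321 = 3.03 Å.

3.03 Å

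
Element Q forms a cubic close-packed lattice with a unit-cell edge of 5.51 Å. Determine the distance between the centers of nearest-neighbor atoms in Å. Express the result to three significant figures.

In an FCC structure, atoms touch along the face diagonal, so √2·a = 4r; the nearest-neighbor distance equals 2r = 0.7071·a.
d = 0.7071 × 5.51 = 3.90 Å.

3.90 Å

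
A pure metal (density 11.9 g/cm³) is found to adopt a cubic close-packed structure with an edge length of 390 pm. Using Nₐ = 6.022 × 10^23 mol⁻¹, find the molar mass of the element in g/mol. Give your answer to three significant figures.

An FCC cell has Z = 4 atoms; a = 3.900 × 10^-8 cm.
M = ρ·N_A·a³/Z = 11.9 × 6.022 × 10²³ × 5.932 × 10^-23 / 4 = 106 g/mol.

106 g/mol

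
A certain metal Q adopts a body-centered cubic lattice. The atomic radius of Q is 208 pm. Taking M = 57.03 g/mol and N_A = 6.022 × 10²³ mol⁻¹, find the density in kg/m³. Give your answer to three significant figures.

1710 kg/m³

In a BCC lattice, atoms touch along the body diagonal, so √3·a = 4r, giving a = 480.4 pm = 4.804 × 10^-8 cm.
With Z = 2, ρ = Z·M/(N_A·a³) = 2 × 57.03 / (6.022 × 10²³ × 1.108 × 10^-22) = 1.709 g/cm³ = 1710 kg/m³.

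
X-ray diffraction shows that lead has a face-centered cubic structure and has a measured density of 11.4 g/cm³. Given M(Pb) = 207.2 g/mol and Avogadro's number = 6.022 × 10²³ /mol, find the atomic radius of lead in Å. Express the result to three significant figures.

1.75 Å

For an FCC cell (Z = 4), a³ = Z·M/(N_A·ρ) = 4 × 207.2 / (6.022 × 10²³ × 11.40) = 1.207 × 10^-22 cm³, so a = 4.942 × 10^-8 cm = 4.942 Å.
Atoms touch along the face diagonal, so √2·a = 4r, so r = 0.3536 × a = 1.75 Å.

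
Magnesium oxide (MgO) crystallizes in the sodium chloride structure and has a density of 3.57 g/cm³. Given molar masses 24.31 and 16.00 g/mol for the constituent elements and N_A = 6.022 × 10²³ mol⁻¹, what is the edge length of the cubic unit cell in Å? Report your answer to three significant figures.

4.22 Å

M(MgO) = 40.31 g/mol; Z = 4 formula units per cell.
a³ = Z·M/(N_A·ρ) = 4 × 40.31 / (6.022 × 10²³ × 3.57) = 7.500 × 10^-23 cm³, so a = 4.217 × 10^-8 cm = 4.22 Å.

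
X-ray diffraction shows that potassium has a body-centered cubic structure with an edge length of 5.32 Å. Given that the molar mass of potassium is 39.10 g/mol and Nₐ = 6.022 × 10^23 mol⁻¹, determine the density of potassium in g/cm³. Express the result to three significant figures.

0.862 g/cm³

A BCC unit cell contains Z = 2 atoms.
Cell volume: a³ = (5.32 Å)³ = (5.320 × 10^-8 cm)³ = 1.506 × 10^-22 cm³.
ρ = Z·M/(N_A·a³) = 2 × 39.10 / (6.022 × 10²³ × 1.506 × 10^-22) = 0.8624 g/cm³.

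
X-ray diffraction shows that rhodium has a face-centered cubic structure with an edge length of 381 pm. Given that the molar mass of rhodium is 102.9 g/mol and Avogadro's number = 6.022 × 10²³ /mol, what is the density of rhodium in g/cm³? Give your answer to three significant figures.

An FCC unit cell contains Z = 4 atoms.
Cell volume: a³ = (381 pm)³ = (3.810 × 10^-8 cm)³ = 5.531 × 10^-23 cm³.
ρ = Z·M/(N_A·a³) = 4 × 102.9 / (6.022 × 10²³ × 5.531 × 10^-23) = 12.36 g/cm³.

12.4 g/cm³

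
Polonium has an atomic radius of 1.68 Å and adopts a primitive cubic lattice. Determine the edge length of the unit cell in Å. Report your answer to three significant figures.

In a simple cubic lattice, atoms touch along the cell edge, so a = 2r.
a = 2r = 2 × 1.68 = 3.36 Å.

3.36 Å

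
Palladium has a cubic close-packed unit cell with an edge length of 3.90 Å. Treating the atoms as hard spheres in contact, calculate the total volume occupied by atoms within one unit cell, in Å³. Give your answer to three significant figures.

43.9 Å³

In an FCC lattice atoms touch along the face diagonal, so √2·a = 4r, so r = 0.3536a = 1.379 Å.
V_atoms = Z × (4/3)πr³ = 4 × (4/3)π × (1.379)³ = 43.9 Å³.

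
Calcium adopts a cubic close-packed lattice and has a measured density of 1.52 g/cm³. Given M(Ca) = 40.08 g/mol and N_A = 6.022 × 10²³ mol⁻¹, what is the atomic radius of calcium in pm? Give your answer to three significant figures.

For an FCC cell (Z = 4), a³ = Z·M/(N_A·ρ) = 4 × 40.08 / (6.022 × 10²³ × 1.520) = 1.751 × 10^-22 cm³, so a = 5.595 × 10^-8 cm = 559.5 pm.
Atoms touch along the face diagonal, so √2·a = 4r, so r = 0.3536 × a = 198 pm.

198 pm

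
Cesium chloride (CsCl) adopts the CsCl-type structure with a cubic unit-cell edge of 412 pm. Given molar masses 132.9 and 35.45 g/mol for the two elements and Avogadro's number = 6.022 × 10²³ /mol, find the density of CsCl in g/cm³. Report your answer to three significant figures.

The CsCl-type structure contains Z = 1 formula unit per cell; M(CsCl) = 132.9 + 35.45 = 168.35 g/mol.
a³ = (4.120 × 10^-8 cm)³ = 6.993 × 10^-23 cm³.
ρ = 1 × 168.35 / (6.022 × 10²³ × 6.993 × 10^-23) = 3.997 g/cm³.

4.00 g/cm³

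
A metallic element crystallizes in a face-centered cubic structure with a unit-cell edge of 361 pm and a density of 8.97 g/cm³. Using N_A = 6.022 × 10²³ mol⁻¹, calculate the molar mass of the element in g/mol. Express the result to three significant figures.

An FCC cell has Z = 4 atoms; a = 3.610 × 10^-8 cm.
M = ρ·N_A·a³/Z = 8.97 × 6.022 × 10²³ × 4.705 × 10^-23 / 4 = 63.5 g/mol.

63.5 g/mol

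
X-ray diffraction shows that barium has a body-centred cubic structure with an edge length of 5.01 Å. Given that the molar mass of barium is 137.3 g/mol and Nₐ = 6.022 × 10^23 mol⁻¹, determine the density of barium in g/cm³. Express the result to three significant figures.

A BCC unit cell contains Z = 2 atoms.
Cell volume: a³ = (5.01 Å)³ = (5.010 × 10^-8 cm)³ = 1.258 × 10^-22 cm³.
ρ = Z·M/(N_A·a³) = 2 × 137.3 / (6.022 × 10²³ × 1.258 × 10^-22) = 3.626 g/cm³.

3.63 g/cm³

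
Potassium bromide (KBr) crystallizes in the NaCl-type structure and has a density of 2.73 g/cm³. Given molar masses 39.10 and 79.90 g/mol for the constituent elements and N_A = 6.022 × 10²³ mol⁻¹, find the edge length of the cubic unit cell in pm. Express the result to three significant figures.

M(KBr) = 119.0 g/mol; Z = 4 formula units per cell.
a³ = Z·M/(N_A·ρ) = 4 × 119.0 / (6.022 × 10²³ × 2.73) = 2.895 × 10^-22 cm³, so a = 6.616 × 10^-8 cm = 662 pm.

662 pm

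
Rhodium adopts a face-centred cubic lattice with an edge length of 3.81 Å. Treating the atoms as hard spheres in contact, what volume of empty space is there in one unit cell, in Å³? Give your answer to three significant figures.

14.4 Å³

In an FCC lattice atoms touch along the face diagonal, so √2·a = 4r, so r = 0.3536a = 1.347 Å.
V_cell = a³ = 55.31 Å³; V_atoms = 4 × (4/3)πr³ = 40.95 Å³.
Empty space = 55.31 − 40.95 = 14.4 Å³.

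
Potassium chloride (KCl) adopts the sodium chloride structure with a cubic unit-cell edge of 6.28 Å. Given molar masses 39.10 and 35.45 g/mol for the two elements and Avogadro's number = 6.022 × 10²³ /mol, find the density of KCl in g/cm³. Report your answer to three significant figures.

2.00 g/cm³

The sodium chloride structure contains Z = 4 formula units per cell; M(KCl) = 39.10 + 35.45 = 74.55 g/mol.
a³ = (6.280 × 10^-8 cm)³ = 2.477 × 10^-22 cm³.
ρ = 4 × 74.55 / (6.022 × 10²³ × 2.477 × 10^-22) = 1.999 g/cm³.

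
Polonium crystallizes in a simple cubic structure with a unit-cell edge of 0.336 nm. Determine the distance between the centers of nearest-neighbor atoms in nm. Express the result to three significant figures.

0.336 nm

In a simple cubic structure, atoms touch along the cell edge, so a = 2r; the nearest-neighbor distance equals 2r = 1.000·a.
d = 1.000 × 0.336 = 0.336 nm.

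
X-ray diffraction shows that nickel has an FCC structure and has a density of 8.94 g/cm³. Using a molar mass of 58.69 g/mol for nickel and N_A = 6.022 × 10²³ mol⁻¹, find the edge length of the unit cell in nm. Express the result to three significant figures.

With Z = 4 atoms per FCC cell, a³ = Z·M/(N_A·ρ) = 4 × 58.69 / (6.022 × 10²³ × 8.940 g/cm³) = 4.361 × 10^-23 cm³.
a = (4.361 × 10^-23)^(1/3) = 3.520 × 10^-8 cm = 0.352 nm.

0.352 nm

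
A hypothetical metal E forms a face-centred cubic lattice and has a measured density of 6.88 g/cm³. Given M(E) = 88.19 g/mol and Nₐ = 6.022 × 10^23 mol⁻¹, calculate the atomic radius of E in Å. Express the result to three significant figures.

For an FCC cell (Z = 4), a³ = Z·M/(N_A·ρ) = 4 × 88.19 / (6.022 × 10²³ × 6.880) = 8.514 × 10^-23 cm³, so a = 4.399 × 10^-8 cm = 4.399 Å.
Atoms touch along the face diagonal, so √2·a = 4r, so r = 0.3536 × a = 1.56 Å.

1.56 Å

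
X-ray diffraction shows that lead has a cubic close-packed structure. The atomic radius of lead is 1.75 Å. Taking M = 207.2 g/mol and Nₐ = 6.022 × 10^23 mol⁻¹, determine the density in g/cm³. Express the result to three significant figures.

In an FCC lattice, atoms touch along the face diagonal, so √2·a = 4r, giving a = 4.950 Å = 4.950 × 10^-8 cm.
With Z = 4, ρ = Z·M/(N_A·a³) = 4 × 207.2 / (6.022 × 10²³ × 1.213 × 10^-22) = 11.35 g/cm³.

11.3 g/cm³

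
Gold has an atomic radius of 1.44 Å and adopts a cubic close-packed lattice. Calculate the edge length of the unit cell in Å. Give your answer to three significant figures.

In an FCC lattice, atoms touch along the face diagonal, so √2·a = 4r.
a = 4r/√2 = 4 × 1.44 / 1.4142 = 4.07 Å.

4.07 Å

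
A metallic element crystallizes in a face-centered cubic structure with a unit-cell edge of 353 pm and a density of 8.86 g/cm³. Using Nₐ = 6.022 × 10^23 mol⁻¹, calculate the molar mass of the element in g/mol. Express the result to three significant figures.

58.7 g/mol

An FCC cell has Z = 4 atoms; a = 3.530 × 10^-8 cm.
M = ρ·N_A·a³/Z = 8.86 × 6.022 × 10²³ × 4.399 × 10^-23 / 4 = 58.7 g/mol.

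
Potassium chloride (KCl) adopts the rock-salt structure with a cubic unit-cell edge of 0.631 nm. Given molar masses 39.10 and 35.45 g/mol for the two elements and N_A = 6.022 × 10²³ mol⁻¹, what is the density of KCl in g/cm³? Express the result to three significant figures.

The rock-salt structure contains Z = 4 formula units per cell; M(KCl) = 39.10 + 35.45 = 74.55 g/mol.
a³ = (6.310 × 10^-8 cm)³ = 2.512 × 10^-22 cm³.
ρ = 4 × 74.55 / (6.022 × 10²³ × 2.512 × 10^-22) = 1.971 g/cm³.

1.97 g/cm³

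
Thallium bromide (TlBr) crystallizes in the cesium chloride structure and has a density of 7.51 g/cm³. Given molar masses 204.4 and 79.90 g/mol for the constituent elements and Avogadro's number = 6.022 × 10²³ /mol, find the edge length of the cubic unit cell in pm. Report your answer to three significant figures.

M(TlBr) = 284.3 g/mol; Z = 1 formula unit per cell.
a³ = Z·M/(N_A·ρ) = 1 × 284.3 / (6.022 × 10²³ × 7.51) = 6.286 × 10^-23 cm³, so a = 3.976 × 10^-8 cm = 398 pm.

398 pm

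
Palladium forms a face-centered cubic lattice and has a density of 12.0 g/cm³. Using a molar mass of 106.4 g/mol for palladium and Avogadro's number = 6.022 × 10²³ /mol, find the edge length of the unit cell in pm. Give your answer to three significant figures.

389 pm

With Z = 4 atoms per FCC cell, a³ = Z·M/(N_A·ρ) = 4 × 106.4 / (6.022 × 10²³ × 12.00 g/cm³) = 5.890 × 10^-23 cm³.
a = (5.890 × 10^-23)^(1/3) = 3.891 × 10^-8 cm = 389 pm.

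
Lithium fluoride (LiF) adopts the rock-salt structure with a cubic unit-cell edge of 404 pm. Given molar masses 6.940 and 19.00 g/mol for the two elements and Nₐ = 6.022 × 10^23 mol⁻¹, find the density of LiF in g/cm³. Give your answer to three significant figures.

2.61 g/cm³

The rock-salt structure contains Z = 4 formula units per cell; M(LiF) = 6.940 + 19.00 = 25.94 g/mol.
a³ = (4.040 × 10^-8 cm)³ = 6.594 × 10^-23 cm³.
ρ = 4 × 25.94 / (6.022 × 10²³ × 6.594 × 10^-23) = 2.613 g/cm³.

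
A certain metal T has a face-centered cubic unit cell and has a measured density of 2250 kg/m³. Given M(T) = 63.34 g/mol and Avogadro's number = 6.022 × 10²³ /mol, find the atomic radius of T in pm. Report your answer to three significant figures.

202 pm

For an FCC cell (Z = 4), a³ = Z·M/(N_A·ρ) = 4 × 63.34 / (6.022 × 10²³ × 2.250) = 1.870 × 10^-22 cm³, so a = 5.718 × 10^-8 cm = 571.8 pm.
Atoms touch along the face diagonal, so √2·a = 4r, so r = 0.3536 × a = 202 pm.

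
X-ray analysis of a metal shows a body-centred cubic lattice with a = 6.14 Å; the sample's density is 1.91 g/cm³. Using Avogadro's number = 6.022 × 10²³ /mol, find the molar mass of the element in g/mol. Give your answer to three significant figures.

A BCC cell has Z = 2 atoms; a = 6.140 × 10^-8 cm.
M = ρ·N_A·a³/Z = 1.91 × 6.022 × 10²³ × 2.315 × 10^-22 / 2 = 133 g/mol.

133 g/mol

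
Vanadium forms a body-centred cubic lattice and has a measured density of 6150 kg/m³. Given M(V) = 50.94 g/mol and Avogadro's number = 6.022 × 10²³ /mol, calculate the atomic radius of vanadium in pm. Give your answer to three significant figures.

131 pm

For a BCC cell (Z = 2), a³ = Z·M/(N_A·ρ) = 2 × 50.94 / (6.022 × 10²³ × 6.150) = 2.751 × 10^-23 cm³, so a = 3.019 × 10^-8 cm = 301.9 pm.
Atoms touch along the body diagonal, so √3·a = 4r, so r = 0.4330 × a = 131 pm.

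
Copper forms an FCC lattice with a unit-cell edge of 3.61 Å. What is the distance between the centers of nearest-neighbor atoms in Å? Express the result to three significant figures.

2.55 Å

In an FCC structure, atoms touch along the face diagonal, so √2·a = 4r; the nearest-neighbor distance equals 2r = 0.7071·a.
d = 0.7071 × 3.61 = 2.55 Å.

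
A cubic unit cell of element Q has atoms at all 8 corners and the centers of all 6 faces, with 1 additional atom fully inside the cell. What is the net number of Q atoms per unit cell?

Corner atoms are shared by 8 cells (1/8 each), face atoms by 2 (1/2 each), interior atoms are unshared.
Net atoms = 8 × 1/8 + 6 × 1/2 + 1 = 1 + 3 + 1 = 5.

5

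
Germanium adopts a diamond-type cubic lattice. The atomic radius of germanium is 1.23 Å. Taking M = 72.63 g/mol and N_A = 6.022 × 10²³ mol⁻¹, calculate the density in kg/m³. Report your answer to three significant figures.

In a diamond cubic lattice, nearest neighbors lie along the body diagonal with √3·a = 8r, giving a = 5.681 Å = 5.681 × 10^-8 cm.
With Z = 8, ρ = Z·M/(N_A·a³) = 8 × 72.63 / (6.022 × 10²³ × 1.834 × 10^-22) = 5.262 g/cm³ = 5260 kg/m³.

5260 kg/m³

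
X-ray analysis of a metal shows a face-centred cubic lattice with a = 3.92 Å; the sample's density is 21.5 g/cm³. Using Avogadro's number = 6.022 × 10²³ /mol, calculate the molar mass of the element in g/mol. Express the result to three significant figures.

195 g/mol

An FCC cell has Z = 4 atoms; a = 3.920 × 10^-8 cm.
M = ρ·N_A·a³/Z = 21.5 × 6.022 × 10²³ × 6.024 × 10^-23 / 4 = 195 g/mol.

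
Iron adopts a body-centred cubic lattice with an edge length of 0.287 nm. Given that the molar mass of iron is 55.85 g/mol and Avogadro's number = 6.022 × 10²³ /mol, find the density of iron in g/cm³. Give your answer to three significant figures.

A BCC unit cell contains Z = 2 atoms.
Cell volume: a³ = (0.287 nm)³ = (2.870 × 10^-8 cm)³ = 2.364 × 10^-23 cm³.
ρ = Z·M/(N_A·a³) = 2 × 55.85 / (6.022 × 10²³ × 2.364 × 10^-23) = 7.846 g/cm³.

7.85 g/cm³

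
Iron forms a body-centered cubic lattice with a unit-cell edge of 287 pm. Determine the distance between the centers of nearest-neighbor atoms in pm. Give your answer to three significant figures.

249 pm

In a BCC structure, atoms touch along the body diagonal, so √3·a = 4r; the nearest-neighbor distance equals 2r = 0.8660·a.
d = 0.8660 × 287 = 249 pm.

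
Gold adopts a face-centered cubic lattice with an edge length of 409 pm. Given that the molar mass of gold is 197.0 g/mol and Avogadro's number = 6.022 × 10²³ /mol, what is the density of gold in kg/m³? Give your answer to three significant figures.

An FCC unit cell contains Z = 4 atoms.
Cell volume: a³ = (409 pm)³ = (4.090 × 10^-8 cm)³ = 6.842 × 10^-23 cm³.
ρ = Z·M/(N_A·a³) = 4 × 197.0 / (6.022 × 10²³ × 6.842 × 10^-23) = 19.13 g/cm³ = 19100 kg/m³.

19100 kg/m³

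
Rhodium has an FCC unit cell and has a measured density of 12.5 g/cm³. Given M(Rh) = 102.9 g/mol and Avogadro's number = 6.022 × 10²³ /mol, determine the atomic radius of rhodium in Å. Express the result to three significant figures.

1.34 Å

For an FCC cell (Z = 4), a³ = Z·M/(N_A·ρ) = 4 × 102.9 / (6.022 × 10²³ × 12.50) = 5.468 × 10^-23 cm³, so a = 3.796 × 10^-8 cm = 3.796 Å.
Atoms touch along the face diagonal, so √2·a = 4r, so r = 0.3536 × a = 1.34 Å.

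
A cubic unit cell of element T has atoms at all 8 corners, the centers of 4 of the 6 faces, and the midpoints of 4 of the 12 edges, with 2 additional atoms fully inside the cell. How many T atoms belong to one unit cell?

Corner atoms are shared by 8 cells (1/8 each), face atoms by 2 (1/2 each), edge atoms by 4 (1/4 each), interior atoms are unshared.
Net atoms = 8 × 1/8 + 4 × 1/2 + 4 × 1/4 + 2 = 1 + 2 + 1 + 2 = 6.

6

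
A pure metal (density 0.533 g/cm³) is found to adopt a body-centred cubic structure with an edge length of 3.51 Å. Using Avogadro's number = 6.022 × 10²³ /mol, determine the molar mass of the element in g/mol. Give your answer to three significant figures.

A BCC cell has Z = 2 atoms; a = 3.510 × 10^-8 cm.
M = ρ·N_A·a³/Z = 0.533 × 6.022 × 10²³ × 4.324 × 10^-23 / 2 = 6.94 g/mol.

6.94 g/mol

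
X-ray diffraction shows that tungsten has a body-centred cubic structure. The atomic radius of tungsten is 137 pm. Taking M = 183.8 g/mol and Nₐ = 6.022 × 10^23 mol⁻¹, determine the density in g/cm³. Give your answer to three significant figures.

In a BCC lattice, atoms touch along the body diagonal, so √3·a = 4r, giving a = 316.4 pm = 3.164 × 10^-8 cm.
With Z = 2, ρ = Z·M/(N_A·a³) = 2 × 183.8 / (6.022 × 10²³ × 3.167 × 10^-23) = 19.27 g/cm³.

19.3 g/cm³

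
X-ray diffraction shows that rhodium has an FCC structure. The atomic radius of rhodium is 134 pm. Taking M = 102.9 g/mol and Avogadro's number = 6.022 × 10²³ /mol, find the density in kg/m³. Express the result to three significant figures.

In an FCC lattice, atoms touch along the face diagonal, so √2·a = 4r, giving a = 379.0 pm = 3.790 × 10^-8 cm.
With Z = 4, ρ = Z·M/(N_A·a³) = 4 × 102.9 / (6.022 × 10²³ × 5.444 × 10^-23) = 12.55 g/cm³ = 12600 kg/m³.

12600 kg/m³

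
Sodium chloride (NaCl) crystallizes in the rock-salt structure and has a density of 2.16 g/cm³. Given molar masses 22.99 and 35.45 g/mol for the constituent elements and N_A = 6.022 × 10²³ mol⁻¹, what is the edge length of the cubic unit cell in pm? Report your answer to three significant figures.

564 pm

M(NaCl) = 58.44 g/mol; Z = 4 formula units per cell.
a³ = Z·M/(N_A·ρ) = 4 × 58.44 / (6.022 × 10²³ × 2.16) = 1.797 × 10^-22 cm³, so a = 5.643 × 10^-8 cm = 564 pm.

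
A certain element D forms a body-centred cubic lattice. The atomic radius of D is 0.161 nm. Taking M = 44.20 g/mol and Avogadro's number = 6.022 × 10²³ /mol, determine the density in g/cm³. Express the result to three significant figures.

In a BCC lattice, atoms touch along the body diagonal, so √3·a = 4r, giving a = 0.3718 nm = 3.718 × 10^-8 cm.
With Z = 2, ρ = Z·M/(N_A·a³) = 2 × 44.20 / (6.022 × 10²³ × 5.140 × 10^-23) = 2.856 g/cm³.

2.86 g/cm³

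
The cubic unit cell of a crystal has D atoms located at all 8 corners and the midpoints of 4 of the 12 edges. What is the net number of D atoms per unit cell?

Corner atoms are shared by 8 cells (1/8 each), edge atoms by 4 (1/4 each).
Net atoms = 8 × 1/8 + 4 × 1/4 = 1 + 1 = 2.

2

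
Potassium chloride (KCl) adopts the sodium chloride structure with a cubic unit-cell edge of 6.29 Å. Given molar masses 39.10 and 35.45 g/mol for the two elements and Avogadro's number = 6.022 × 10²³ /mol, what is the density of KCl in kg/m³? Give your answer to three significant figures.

1990 kg/m³

The sodium chloride structure contains Z = 4 formula units per cell; M(KCl) = 39.10 + 35.45 = 74.55 g/mol.
a³ = (6.290 × 10^-8 cm)³ = 2.489 × 10^-22 cm³.
ρ = 4 × 74.55 / (6.022 × 10²³ × 2.489 × 10^-22) = 1.990 g/cm³ = 1990 kg/m³.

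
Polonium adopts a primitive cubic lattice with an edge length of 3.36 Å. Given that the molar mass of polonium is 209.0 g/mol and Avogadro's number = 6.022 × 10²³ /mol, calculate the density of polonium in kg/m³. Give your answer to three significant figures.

A simple cubic unit cell contains Z = 1 atom.
Cell volume: a³ = (3.36 Å)³ = (3.360 × 10^-8 cm)³ = 3.793 × 10^-23 cm³.
ρ = Z·M/(N_A·a³) = 1 × 209.0 / (6.022 × 10²³ × 3.793 × 10^-23) = 9.149 g/cm³ = 9150 kg/m³.

9150 kg/m³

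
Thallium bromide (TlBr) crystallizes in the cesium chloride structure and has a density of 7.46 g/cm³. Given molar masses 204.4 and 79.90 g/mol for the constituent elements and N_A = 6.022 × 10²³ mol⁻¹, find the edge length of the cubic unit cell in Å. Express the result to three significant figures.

3.99 Å

M(TlBr) = 284.3 g/mol; Z = 1 formula unit per cell.
a³ = Z·M/(N_A·ρ) = 1 × 284.3 / (6.022 × 10²³ × 7.46) = 6.328 × 10^-23 cm³, so a = 3.985 × 10^-8 cm = 3.99 Å.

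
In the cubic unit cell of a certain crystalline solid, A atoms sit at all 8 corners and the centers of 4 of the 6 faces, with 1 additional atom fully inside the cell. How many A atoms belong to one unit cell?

4

Corner atoms are shared by 8 cells (1/8 each), face atoms by 2 (1/2 each), interior atoms are unshared.
Net atoms = 8 × 1/8 + 4 × 1/2 + 1 = 1 + 2 + 1 = 4.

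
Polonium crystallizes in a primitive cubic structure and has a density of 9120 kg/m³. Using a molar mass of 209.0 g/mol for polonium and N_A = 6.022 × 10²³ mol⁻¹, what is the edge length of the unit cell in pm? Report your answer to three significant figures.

With Z = 1 atom per simple cubic cell, a³ = Z·M/(N_A·ρ) = 1 × 209.0 / (6.022 × 10²³ × 9.120 g/cm³) = 3.805 × 10^-23 cm³.
a = (3.805 × 10^-23)^(1/3) = 3.364 × 10^-8 cm = 336 pm.

336 pm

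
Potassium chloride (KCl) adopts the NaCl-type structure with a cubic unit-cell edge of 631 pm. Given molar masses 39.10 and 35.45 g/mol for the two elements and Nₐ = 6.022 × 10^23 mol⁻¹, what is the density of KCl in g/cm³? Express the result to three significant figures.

1.97 g/cm³

The NaCl-type structure contains Z = 4 formula units per cell; M(KCl) = 39.10 + 35.45 = 74.55 g/mol.
a³ = (6.310 × 10^-8 cm)³ = 2.512 × 10^-22 cm³.
ρ = 4 × 74.55 / (6.022 × 10²³ × 2.512 × 10^-22) = 1.971 g/cm³.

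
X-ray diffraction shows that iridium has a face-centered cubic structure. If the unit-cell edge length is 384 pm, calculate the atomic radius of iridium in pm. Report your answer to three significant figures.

In an FCC lattice, atoms touch along the face diagonal, so √2·a = 4r.
r = √2·a/4 = 1.4142 × 384 / 4 = 136 pm.

136 pm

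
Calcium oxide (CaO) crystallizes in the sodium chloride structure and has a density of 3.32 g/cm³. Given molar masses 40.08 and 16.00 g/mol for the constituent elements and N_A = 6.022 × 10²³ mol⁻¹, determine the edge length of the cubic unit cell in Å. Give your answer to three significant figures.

4.82 Å

M(CaO) = 56.08 g/mol; Z = 4 formula units per cell.
a³ = Z·M/(N_A·ρ) = 4 × 56.08 / (6.022 × 10²³ × 3.32) = 1.122 × 10^-22 cm³, so a = 4.823 × 10^-8 cm = 4.82 Å.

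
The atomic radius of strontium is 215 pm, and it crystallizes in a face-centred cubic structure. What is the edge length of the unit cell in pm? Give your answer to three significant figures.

608 pm

In an FCC lattice, atoms touch along the face diagonal, so √2·a = 4r.
a = 4r/√2 = 4 × 215 / 1.4142 = 608 pm.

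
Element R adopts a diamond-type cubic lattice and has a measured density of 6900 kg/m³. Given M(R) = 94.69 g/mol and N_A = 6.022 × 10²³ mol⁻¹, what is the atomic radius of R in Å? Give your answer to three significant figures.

For a diamond cubic cell (Z = 8), a³ = Z·M/(N_A·ρ) = 8 × 94.69 / (6.022 × 10²³ × 6.900) = 1.823 × 10^-22 cm³, so a = 5.670 × 10^-8 cm = 5.670 Å.
Nearest neighbors lie along the body diagonal with √3·a = 8r, so r = 0.2165 × a = 1.23 Å.

1.23 Å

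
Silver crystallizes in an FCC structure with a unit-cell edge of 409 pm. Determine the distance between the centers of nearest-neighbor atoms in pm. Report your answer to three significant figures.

In an FCC structure, atoms touch along the face diagonal, so √2·a = 4r; the nearest-neighbor distance equals 2r = 0.7071·a.
d = 0.7071 × 409 = 289 pm.

289 pm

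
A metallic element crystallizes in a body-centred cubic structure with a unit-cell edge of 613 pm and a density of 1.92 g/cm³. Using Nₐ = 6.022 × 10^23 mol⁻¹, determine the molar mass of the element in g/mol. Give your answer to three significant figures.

A BCC cell has Z = 2 atoms; a = 6.130 × 10^-8 cm.
M = ρ·N_A·a³/Z = 1.92 × 6.022 × 10²³ × 2.303 × 10^-22 / 2 = 133 g/mol.

133 g/mol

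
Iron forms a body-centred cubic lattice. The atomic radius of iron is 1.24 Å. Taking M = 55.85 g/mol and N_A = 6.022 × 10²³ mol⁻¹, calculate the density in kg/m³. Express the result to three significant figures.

In a BCC lattice, atoms touch along the body diagonal, so √3·a = 4r, giving a = 2.864 Å = 2.864 × 10^-8 cm.
With Z = 2, ρ = Z·M/(N_A·a³) = 2 × 55.85 / (6.022 × 10²³ × 2.348 × 10^-23) = 7.899 g/cm³ = 7900 kg/m³.

7900 kg/m³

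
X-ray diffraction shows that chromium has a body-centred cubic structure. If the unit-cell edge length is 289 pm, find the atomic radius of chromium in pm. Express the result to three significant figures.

In a BCC lattice, atoms touch along the body diagonal, so √3·a = 4r.
r = √3·a/4 = 1.7321 × 289 / 4 = 125 pm.

125 pm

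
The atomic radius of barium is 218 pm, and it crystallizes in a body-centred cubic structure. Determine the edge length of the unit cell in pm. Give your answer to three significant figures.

In a BCC lattice, atoms touch along the body diagonal, so √3·a = 4r.
a = 4r/√3 = 4 × 218 / 1.7321 = 503 pm.

503 pm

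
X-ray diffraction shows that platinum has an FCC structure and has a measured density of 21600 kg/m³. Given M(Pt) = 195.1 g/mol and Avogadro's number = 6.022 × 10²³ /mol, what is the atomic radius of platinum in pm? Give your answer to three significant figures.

For an FCC cell (Z = 4), a³ = Z·M/(N_A·ρ) = 4 × 195.1 / (6.022 × 10²³ × 21.60) = 6.000 × 10^-23 cm³, so a = 3.915 × 10^-8 cm = 391.5 pm.
Atoms touch along the face diagonal, so √2·a = 4r, so r = 0.3536 × a = 138 pm.

138 pm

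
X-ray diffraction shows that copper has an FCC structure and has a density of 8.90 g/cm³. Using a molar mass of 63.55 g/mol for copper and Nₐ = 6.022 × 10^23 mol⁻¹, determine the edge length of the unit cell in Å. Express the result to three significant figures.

With Z = 4 atoms per FCC cell, a³ = Z·M/(N_A·ρ) = 4 × 63.55 / (6.022 × 10²³ × 8.900 g/cm³) = 4.743 × 10^-23 cm³.
a = (4.743 × 10^-23)^(1/3) = 3.620 × 10^-8 cm = 3.62 Å.

3.62 Å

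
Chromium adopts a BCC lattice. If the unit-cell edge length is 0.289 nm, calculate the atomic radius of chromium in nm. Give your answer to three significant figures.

0.125 nm

In a BCC lattice, atoms touch along the body diagonal, so √3·a = 4r.
r = √3·a/4 = 1.7321 × 0.289 / 4 = 0.125 nm.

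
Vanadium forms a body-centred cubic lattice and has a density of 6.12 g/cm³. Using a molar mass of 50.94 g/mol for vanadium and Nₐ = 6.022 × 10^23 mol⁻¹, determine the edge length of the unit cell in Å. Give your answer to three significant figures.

3.02 Å

With Z = 2 atoms per BCC cell, a³ = Z·M/(N_A·ρ) = 2 × 50.94 / (6.022 × 10²³ × 6.120 g/cm³) = 2.764 × 10^-23 cm³.
a = (2.764 × 10^-23)^(1/3) = 3.024 × 10^-8 cm = 3.02 Å.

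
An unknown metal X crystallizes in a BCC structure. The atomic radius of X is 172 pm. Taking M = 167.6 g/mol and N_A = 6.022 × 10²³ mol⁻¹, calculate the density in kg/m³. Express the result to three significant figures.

8880 kg/m³

In a BCC lattice, atoms touch along the body diagonal, so √3·a = 4r, giving a = 397.2 pm = 3.972 × 10^-8 cm.
With Z = 2, ρ = Z·M/(N_A·a³) = 2 × 167.6 / (6.022 × 10²³ × 6.267 × 10^-23) = 8.881 g/cm³ = 8880 kg/m³.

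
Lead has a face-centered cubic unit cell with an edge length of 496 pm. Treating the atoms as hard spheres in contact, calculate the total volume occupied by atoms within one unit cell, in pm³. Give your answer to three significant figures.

In an FCC lattice atoms touch along the face diagonal, so √2·a = 4r, so r = 0.3536a = 175.4 pm.
V_atoms = Z × (4/3)πr³ = 4 × (4/3)π × (175.4)³ = 9.04 × 10^7 pm³.

9.04 × 10^7 pm³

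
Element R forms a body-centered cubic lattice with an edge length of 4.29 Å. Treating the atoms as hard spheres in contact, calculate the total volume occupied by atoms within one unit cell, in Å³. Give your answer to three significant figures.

53.7 Å³

In a BCC lattice atoms touch along the body diagonal, so √3·a = 4r, so r = 0.4330a = 1.858 Å.
V_atoms = Z × (4/3)πr³ = 2 × (4/3)π × (1.858)³ = 53.7 Å³.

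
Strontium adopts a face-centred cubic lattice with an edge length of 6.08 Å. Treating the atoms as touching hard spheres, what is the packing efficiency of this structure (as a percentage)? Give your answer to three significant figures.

74.0%

In an FCC lattice atoms touch along the face diagonal, so √2·a = 4r, so r = 0.3536a = 2.150 Å.
Packing fraction = Z·(4/3)πr³ / a³ = 4 × (4/3)π × (2.150)³ / (6.08)³ = 0.7405 = 74.0%.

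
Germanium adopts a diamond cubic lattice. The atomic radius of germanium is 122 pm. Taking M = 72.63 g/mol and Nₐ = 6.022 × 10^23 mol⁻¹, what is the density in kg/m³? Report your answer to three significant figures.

In a diamond cubic lattice, nearest neighbors lie along the body diagonal with √3·a = 8r, giving a = 563.5 pm = 5.635 × 10^-8 cm.
With Z = 8, ρ = Z·M/(N_A·a³) = 8 × 72.63 / (6.022 × 10²³ × 1.789 × 10^-22) = 5.393 g/cm³ = 5390 kg/m³.

5390 kg/m³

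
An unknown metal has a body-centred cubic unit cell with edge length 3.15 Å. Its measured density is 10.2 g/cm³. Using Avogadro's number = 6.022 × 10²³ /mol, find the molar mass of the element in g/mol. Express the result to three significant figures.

96.0 g/mol

A BCC cell has Z = 2 atoms; a = 3.150 × 10^-8 cm.
M = ρ·N_A·a³/Z = 10.2 × 6.022 × 10²³ × 3.126 × 10^-23 / 2 = 96.0 g/mol.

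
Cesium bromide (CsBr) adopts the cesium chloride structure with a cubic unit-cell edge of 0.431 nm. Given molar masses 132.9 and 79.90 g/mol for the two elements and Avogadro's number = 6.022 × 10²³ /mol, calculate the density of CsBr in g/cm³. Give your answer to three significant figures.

The cesium chloride structure contains Z = 1 formula unit per cell; M(CsBr) = 132.9 + 79.90 = 212.8 g/mol.
a³ = (4.310 × 10^-8 cm)³ = 8.006 × 10^-23 cm³.
ρ = 1 × 212.8 / (6.022 × 10²³ × 8.006 × 10^-23) = 4.414 g/cm³.

4.41 g/cm³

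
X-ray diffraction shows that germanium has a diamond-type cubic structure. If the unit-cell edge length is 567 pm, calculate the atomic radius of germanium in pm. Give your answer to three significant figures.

In a diamond cubic lattice, nearest neighbors lie along the body diagonal with √3·a = 8r.
r = √3·a/8 = 1.7321 × 567 / 8 = 123 pm.

123 pm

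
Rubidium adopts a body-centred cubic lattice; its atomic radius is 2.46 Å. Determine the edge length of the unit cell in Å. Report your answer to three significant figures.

5.68 Å

In a BCC lattice, atoms touch along the body diagonal, so √3·a = 4r.
a = 4r/√3 = 4 × 2.46 / 1.7321 = 5.68 Å.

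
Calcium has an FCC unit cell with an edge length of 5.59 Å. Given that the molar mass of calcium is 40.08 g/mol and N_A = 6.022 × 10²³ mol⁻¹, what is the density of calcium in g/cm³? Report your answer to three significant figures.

An FCC unit cell contains Z = 4 atoms.
Cell volume: a³ = (5.59 Å)³ = (5.590 × 10^-8 cm)³ = 1.747 × 10^-22 cm³.
ρ = Z·M/(N_A·a³) = 4 × 40.08 / (6.022 × 10²³ × 1.747 × 10^-22) = 1.524 g/cm³.

1.52 g/cm³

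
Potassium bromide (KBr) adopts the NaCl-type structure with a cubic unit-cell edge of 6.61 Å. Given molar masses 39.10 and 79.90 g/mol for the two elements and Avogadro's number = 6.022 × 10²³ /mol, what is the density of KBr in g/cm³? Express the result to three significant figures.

The NaCl-type structure contains Z = 4 formula units per cell; M(KBr) = 39.10 + 79.90 = 119.0 g/mol.
a³ = (6.610 × 10^-8 cm)³ = 2.888 × 10^-22 cm³.
ρ = 4 × 119.0 / (6.022 × 10²³ × 2.888 × 10^-22) = 2.737 g/cm³.

2.74 g/cm³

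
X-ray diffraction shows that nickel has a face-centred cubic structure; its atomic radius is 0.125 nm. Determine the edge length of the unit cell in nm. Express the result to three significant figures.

0.354 nm

In an FCC lattice, atoms touch along the face diagonal, so √2·a = 4r.
a = 4r/√2 = 4 × 0.125 / 1.4142 = 0.354 nm.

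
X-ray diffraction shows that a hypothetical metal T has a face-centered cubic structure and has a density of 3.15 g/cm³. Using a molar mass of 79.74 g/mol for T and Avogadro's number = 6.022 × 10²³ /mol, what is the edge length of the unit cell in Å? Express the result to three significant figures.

5.52 Å

With Z = 4 atoms per FCC cell, a³ = Z·M/(N_A·ρ) = 4 × 79.74 / (6.022 × 10²³ × 3.150 g/cm³) = 1.681 × 10^-22 cm³.
a = (1.681 × 10^-22)^(1/3) = 5.519 × 10^-8 cm = 5.52 Å.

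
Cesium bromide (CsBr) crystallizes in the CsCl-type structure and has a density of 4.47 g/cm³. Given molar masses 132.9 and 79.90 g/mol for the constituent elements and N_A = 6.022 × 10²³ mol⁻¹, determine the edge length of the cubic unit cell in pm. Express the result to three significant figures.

429 pm

M(CsBr) = 212.8 g/mol; Z = 1 formula unit per cell.
a³ = Z·M/(N_A·ρ) = 1 × 212.8 / (6.022 × 10²³ × 4.47) = 7.905 × 10^-23 cm³, so a = 4.292 × 10^-8 cm = 429 pm.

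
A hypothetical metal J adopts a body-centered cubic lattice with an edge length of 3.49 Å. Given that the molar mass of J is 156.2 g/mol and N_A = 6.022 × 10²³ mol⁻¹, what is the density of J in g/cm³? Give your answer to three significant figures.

12.2 g/cm³

A BCC unit cell contains Z = 2 atoms.
Cell volume: a³ = (3.49 Å)³ = (3.490 × 10^-8 cm)³ = 4.251 × 10^-23 cm³.
ρ = Z·M/(N_A·a³) = 2 × 156.2 / (6.022 × 10²³ × 4.251 × 10^-23) = 12.20 g/cm³.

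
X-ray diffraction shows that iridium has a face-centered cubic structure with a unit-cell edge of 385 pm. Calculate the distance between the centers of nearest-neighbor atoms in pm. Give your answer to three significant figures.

In an FCC structure, atoms touch along the face diagonal, so √2·a = 4r; the nearest-neighbor distance equals 2r = 0.7071·a.
d = 0.7071 × 385 = 272 pm.

272 pm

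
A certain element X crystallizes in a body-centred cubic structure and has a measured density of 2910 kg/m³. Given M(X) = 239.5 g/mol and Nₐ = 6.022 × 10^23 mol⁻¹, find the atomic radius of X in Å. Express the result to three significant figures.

For a BCC cell (Z = 2), a³ = Z·M/(N_A·ρ) = 2 × 239.5 / (6.022 × 10²³ × 2.910) = 2.733 × 10^-22 cm³, so a = 6.490 × 10^-8 cm = 6.490 Å.
Atoms touch along the body diagonal, so √3·a = 4r, so r = 0.4330 × a = 2.81 Å.

2.81 Å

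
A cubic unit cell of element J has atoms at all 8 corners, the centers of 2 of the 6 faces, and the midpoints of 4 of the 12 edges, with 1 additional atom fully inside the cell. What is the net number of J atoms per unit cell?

4

Corner atoms are shared by 8 cells (1/8 each), face atoms by 2 (1/2 each), edge atoms by 4 (1/4 each), interior atoms are unshared.
Net atoms = 8 × 1/8 + 2 × 1/2 + 4 × 1/4 + 1 = 1 + 1 + 1 + 1 = 4.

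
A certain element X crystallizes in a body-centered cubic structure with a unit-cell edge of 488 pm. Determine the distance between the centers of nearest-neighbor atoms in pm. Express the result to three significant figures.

In a BCC structure, atoms touch along the body diagonal, so √3·a = 4r; the nearest-neighbor distance equals 2r = 0.8660·a.
d = 0.8660 × 488 = 423 pm.

423 pm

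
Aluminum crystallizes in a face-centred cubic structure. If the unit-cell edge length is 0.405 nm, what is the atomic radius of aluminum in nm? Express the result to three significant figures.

0.143 nm

In an FCC lattice, atoms touch along the face diagonal, so √2·a = 4r.
r = √2·a/4 = 1.4142 × 0.405 / 4 = 0.143 nm.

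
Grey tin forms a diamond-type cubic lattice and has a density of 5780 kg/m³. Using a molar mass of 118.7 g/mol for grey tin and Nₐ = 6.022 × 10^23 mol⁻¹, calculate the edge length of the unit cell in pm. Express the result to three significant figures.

With Z = 8 atoms per diamond cubic cell, a³ = Z·M/(N_A·ρ) = 8 × 118.7 / (6.022 × 10²³ × 5.780 g/cm³) = 2.728 × 10^-22 cm³.
a = (2.728 × 10^-22)^(1/3) = 6.486 × 10^-8 cm = 649 pm.

649 pm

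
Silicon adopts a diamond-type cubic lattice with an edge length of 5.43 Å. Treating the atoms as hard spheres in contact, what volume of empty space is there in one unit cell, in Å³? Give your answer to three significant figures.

In a diamond cubic lattice nearest neighbors lie along the body diagonal with √3·a = 8r, so r = 0.2165a = 1.176 Å.
V_cell = a³ = 160.1 Å³; V_atoms = 8 × (4/3)πr³ = 54.45 Å³.
Empty space = 160.1 − 54.45 = 106 Å³.

106 Å³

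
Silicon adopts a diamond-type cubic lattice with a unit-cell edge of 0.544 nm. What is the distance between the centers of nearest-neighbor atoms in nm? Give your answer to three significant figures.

0.236 nm

In a diamond cubic structure, nearest neighbors lie along the body diagonal with √3·a = 8r; the nearest-neighbor distance equals 2r = 0.4330·a.
d = 0.4330 × 0.544 = 0.236 nm.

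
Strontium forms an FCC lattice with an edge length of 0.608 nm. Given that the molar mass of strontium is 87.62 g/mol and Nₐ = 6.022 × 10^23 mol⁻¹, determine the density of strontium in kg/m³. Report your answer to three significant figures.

An FCC unit cell contains Z = 4 atoms.
Cell volume: a³ = (0.608 nm)³ = (6.080 × 10^-8 cm)³ = 2.248 × 10^-22 cm³.
ρ = Z·M/(N_A·a³) = 4 × 87.62 / (6.022 × 10²³ × 2.248 × 10^-22) = 2.589 g/cm³ = 2590 kg/m³.

2590 kg/m³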